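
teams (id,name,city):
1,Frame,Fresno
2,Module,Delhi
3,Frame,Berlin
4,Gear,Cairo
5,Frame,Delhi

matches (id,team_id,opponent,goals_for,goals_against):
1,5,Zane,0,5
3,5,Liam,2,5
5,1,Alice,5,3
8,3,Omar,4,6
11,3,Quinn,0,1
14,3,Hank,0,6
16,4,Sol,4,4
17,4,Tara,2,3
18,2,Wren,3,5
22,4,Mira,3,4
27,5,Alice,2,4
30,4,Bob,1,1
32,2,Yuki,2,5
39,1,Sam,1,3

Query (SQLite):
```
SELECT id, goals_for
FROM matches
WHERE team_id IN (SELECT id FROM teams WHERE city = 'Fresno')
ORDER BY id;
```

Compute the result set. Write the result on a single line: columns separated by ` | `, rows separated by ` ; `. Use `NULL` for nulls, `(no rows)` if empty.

Inner query: teams.id where city = 'Fresno'.
Outer: keep matches rows whose team_id is in that set.
Inner query → {1}

5 | 5 ; 39 | 1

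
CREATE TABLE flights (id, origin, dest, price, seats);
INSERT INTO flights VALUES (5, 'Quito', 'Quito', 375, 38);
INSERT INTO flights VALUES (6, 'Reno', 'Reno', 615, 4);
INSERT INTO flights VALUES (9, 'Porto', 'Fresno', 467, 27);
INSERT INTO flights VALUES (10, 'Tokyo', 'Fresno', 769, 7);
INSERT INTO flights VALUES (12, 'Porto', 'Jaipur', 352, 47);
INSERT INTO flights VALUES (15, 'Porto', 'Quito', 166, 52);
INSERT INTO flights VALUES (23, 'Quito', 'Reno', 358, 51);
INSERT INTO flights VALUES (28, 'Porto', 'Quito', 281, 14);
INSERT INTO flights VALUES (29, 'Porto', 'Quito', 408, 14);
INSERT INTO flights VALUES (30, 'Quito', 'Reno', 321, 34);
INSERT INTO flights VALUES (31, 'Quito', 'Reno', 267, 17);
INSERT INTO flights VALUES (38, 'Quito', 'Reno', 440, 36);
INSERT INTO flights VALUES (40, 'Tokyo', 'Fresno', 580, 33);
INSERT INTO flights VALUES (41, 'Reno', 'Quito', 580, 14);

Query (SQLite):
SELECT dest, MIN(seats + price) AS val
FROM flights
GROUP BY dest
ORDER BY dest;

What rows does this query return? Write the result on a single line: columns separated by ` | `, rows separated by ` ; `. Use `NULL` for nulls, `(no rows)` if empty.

Fresno | 494 ; Jaipur | 399 ; Quito | 218 ; Reno | 284

For each row compute seats + price.
Group by dest; take MIN of the expression per group.
  Fresno: ids {9, 10, 40} → MIN(seats + price)=494
  Jaipur: ids {12} → MIN(seats + price)=399
  Quito: ids {5, 15, 28, 29, 41} → MIN(seats + price)=218
  Reno: ids {6, 23, 30, 31, 38} → MIN(seats + price)=284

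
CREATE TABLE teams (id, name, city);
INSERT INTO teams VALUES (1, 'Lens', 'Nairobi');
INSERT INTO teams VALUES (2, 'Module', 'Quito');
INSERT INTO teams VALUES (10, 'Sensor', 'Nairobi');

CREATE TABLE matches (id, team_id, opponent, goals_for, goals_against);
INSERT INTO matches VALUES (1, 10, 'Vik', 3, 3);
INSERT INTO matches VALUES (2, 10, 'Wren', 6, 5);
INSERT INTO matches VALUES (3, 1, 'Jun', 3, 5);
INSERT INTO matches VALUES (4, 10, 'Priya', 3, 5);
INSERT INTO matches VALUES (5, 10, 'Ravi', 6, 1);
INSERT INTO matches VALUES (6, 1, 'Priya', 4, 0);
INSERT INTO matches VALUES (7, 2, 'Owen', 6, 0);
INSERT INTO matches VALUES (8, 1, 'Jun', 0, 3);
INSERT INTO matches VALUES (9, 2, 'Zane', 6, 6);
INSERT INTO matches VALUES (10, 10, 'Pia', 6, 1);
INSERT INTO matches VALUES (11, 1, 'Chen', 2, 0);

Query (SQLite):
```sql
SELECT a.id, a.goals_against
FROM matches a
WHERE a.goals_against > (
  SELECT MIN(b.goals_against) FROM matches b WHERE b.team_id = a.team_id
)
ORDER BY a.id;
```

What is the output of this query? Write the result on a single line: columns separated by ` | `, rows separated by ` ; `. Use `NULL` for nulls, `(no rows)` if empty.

For each matches row a, compute MIN(goals_against) over rows sharing a.team_id.
Keep row a if a.goals_against > that per-group MIN.
  team_id=1: MIN(goals_against) = 0
  team_id=2: MIN(goals_against) = 0
  team_id=10: MIN(goals_against) = 1

1 | 3 ; 2 | 5 ; 3 | 5 ; 4 | 5 ; 8 | 3 ; 9 | 6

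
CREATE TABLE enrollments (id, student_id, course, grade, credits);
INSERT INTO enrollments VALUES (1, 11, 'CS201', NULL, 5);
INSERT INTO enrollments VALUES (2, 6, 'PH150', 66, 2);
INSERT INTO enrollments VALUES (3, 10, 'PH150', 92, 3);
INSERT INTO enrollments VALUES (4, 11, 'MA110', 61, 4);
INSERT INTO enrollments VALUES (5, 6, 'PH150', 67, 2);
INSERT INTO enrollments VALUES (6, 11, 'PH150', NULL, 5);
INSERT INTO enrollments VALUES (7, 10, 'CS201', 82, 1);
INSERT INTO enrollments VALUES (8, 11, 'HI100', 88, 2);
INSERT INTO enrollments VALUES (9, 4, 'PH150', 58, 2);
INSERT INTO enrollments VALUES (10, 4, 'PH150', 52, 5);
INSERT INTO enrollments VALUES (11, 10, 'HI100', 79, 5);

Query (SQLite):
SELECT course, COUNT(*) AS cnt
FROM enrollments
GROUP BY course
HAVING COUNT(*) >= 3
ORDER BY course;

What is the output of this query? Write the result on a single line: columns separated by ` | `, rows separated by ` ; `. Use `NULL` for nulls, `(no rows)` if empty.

Partition enrollments by course; compute COUNT(*) within each group.
HAVING: keep groups with count ≥ 3.
  CS201: ids {1, 7} → COUNT(*)=2
  HI100: ids {8, 11} → COUNT(*)=2
  MA110: ids {4} → COUNT(*)=1
  PH150: ids {2, 3, 5, 6, 9, 10} → COUNT(*)=6

PH150 | 6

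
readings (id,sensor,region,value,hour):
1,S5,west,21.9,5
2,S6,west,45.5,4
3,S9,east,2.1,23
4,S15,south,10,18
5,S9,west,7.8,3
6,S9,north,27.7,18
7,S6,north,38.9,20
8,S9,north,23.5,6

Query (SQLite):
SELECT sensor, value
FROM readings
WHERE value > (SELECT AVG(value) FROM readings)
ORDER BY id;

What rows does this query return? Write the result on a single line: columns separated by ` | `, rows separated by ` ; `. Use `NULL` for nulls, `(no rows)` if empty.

S6 | 45.5 ; S9 | 27.7 ; S6 | 38.9 ; S9 | 23.5

Scalar subquery: AVG(value) over all readings rows = 22.175.
Keep rows where value > that value.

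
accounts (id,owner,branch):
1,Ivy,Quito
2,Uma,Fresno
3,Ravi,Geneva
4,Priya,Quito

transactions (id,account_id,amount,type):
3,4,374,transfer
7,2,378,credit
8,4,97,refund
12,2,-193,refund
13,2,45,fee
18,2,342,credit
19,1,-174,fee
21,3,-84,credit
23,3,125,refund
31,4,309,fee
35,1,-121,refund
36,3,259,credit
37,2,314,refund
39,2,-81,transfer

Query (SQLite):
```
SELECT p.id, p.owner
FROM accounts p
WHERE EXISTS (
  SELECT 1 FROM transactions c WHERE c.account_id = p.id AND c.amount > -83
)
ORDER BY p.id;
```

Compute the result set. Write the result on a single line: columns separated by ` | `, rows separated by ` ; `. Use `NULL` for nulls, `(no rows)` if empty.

2 | Uma ; 3 | Ravi ; 4 | Priya

For each accounts row, check whether any transactions with matching account_id has amount > -83.
Keep rows where that is true.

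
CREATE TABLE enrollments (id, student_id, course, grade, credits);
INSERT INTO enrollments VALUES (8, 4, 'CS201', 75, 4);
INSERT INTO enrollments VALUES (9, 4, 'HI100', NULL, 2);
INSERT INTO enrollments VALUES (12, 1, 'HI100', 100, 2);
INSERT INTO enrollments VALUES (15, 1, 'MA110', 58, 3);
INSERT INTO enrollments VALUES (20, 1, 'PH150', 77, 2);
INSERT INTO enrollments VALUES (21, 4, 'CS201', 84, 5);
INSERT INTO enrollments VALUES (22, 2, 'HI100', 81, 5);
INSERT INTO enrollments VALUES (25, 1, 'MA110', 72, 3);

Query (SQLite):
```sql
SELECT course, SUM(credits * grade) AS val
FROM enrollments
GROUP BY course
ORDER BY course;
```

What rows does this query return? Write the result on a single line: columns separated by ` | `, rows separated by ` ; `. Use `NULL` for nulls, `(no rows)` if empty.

CS201 | 720 ; HI100 | 605 ; MA110 | 390 ; PH150 | 154

For each row compute credits * grade.
Group by course; take SUM of the expression per group.
  CS201: ids {8, 21} → SUM(credits * grade)=720
  HI100: ids {9, 12, 22} → SUM(credits * grade)=605
  MA110: ids {15, 25} → SUM(credits * grade)=390
  PH150: ids {20} → SUM(credits * grade)=154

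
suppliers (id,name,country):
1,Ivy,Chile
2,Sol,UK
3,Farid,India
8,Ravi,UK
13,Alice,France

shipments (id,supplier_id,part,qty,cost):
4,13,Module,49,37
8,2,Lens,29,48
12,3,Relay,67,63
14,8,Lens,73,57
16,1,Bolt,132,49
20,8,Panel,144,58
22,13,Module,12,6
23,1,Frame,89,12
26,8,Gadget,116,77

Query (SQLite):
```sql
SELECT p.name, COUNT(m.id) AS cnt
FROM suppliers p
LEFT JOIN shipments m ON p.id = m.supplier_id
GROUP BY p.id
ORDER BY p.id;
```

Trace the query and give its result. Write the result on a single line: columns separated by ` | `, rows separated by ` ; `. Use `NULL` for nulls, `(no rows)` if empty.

LEFT JOIN keeps every suppliers row; unmatched ones get NULL for shipments columns.
Group by suppliers.id and compute COUNT(m.id). COUNT(col) of an all-NULL group is 0.
  1: ids {16, 23} → COUNT(m.id)=2
  2: ids {8} → COUNT(m.id)=1
  3: ids {12} → COUNT(m.id)=1
  8: ids {14, 20, 26} → COUNT(m.id)=3
  13: ids {4, 22} → COUNT(m.id)=2

Ivy | 2 ; Sol | 1 ; Farid | 1 ; Ravi | 3 ; Alice | 2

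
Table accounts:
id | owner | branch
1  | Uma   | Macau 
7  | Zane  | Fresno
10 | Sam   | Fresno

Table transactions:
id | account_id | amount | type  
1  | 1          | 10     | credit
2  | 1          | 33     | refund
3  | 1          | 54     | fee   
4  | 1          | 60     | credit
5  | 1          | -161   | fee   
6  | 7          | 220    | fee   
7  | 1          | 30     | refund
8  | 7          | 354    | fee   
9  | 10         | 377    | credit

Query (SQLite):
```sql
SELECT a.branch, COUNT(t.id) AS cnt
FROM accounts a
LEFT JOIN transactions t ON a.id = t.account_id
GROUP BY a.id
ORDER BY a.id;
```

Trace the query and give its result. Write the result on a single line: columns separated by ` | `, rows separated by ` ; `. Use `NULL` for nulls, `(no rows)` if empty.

LEFT JOIN keeps every accounts row; unmatched ones get NULL for transactions columns.
Group by accounts.id and compute COUNT(t.id). COUNT(col) of an all-NULL group is 0.
  1: ids {1, 2, 3, 4, 5, 7} → COUNT(t.id)=6
  7: ids {6, 8} → COUNT(t.id)=2
  10: ids {9} → COUNT(t.id)=1

Macau | 6 ; Fresno | 2 ; Fresno | 1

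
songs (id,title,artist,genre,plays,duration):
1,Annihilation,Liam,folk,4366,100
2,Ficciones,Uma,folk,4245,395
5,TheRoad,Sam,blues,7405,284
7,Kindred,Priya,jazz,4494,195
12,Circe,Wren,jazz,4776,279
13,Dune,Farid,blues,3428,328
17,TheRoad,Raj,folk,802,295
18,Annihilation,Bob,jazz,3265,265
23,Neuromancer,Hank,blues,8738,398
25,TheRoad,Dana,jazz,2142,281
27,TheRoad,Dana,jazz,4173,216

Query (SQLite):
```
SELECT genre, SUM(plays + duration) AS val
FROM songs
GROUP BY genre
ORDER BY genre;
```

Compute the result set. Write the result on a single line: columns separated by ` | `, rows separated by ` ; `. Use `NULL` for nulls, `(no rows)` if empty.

blues | 20581 ; folk | 10203 ; jazz | 20086

For each row compute plays + duration.
Group by genre; take SUM of the expression per group.
  blues: ids {5, 13, 23} → SUM(plays + duration)=20581
  folk: ids {1, 2, 17} → SUM(plays + duration)=10203
  jazz: ids {7, 12, 18, 25, 27} → SUM(plays + duration)=20086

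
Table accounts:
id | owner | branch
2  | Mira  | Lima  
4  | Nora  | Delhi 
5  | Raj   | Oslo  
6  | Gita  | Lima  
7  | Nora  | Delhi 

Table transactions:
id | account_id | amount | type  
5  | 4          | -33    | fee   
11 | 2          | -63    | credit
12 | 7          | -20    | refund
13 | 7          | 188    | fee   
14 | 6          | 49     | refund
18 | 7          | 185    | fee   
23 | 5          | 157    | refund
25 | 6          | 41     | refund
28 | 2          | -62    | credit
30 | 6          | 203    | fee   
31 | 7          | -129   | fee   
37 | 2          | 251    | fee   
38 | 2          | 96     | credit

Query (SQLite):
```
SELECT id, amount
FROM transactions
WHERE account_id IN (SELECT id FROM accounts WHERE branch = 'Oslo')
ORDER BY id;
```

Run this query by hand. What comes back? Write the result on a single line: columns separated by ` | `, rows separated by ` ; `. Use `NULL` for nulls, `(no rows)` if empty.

23 | 157

Inner query: accounts.id where branch = 'Oslo'.
Outer: keep transactions rows whose account_id is in that set.
Inner query → {5}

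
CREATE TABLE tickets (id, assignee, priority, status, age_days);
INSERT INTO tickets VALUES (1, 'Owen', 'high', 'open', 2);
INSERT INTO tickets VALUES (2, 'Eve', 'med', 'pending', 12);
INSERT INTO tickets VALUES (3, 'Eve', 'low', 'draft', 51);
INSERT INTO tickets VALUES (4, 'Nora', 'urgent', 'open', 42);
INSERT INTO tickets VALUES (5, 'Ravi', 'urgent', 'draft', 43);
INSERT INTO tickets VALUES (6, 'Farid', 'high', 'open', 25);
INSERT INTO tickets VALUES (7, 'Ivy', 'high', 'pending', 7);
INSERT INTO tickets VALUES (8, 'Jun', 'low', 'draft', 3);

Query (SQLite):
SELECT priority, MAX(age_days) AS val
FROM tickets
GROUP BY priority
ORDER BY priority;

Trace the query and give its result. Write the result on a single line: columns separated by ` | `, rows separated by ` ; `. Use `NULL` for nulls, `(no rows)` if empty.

high | 25 ; low | 51 ; med | 12 ; urgent | 43

Partition tickets by priority; compute MAX(age_days) within each group.
  high: ids {1, 6, 7} → MAX(age_days)=25
  low: ids {3, 8} → MAX(age_days)=51
  med: ids {2} → MAX(age_days)=12
  urgent: ids {4, 5} → MAX(age_days)=43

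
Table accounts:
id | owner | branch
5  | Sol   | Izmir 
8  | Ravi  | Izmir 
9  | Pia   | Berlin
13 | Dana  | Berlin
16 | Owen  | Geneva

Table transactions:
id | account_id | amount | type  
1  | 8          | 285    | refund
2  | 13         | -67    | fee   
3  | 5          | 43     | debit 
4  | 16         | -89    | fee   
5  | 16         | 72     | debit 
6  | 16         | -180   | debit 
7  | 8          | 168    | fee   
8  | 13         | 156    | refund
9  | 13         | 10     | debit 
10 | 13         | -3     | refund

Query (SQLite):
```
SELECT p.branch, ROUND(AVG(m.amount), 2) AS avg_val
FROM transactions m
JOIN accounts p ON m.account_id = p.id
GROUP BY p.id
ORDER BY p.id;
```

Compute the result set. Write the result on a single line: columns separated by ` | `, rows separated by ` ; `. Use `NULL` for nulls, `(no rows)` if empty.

Izmir | 43 ; Izmir | 226.5 ; Berlin | 24 ; Geneva | -65.67

Join each transactions row to its accounts via account_id.
Group joined rows by accounts.id; compute ROUND(AVG(m.amount), 2) per group.
  5: ids {3} → ROUND(AVG(m.amount), 2)=43
  8: ids {1, 7} → ROUND(AVG(m.amount), 2)=226.5
  13: ids {2, 8, 9, 10} → ROUND(AVG(m.amount), 2)=24
  16: ids {4, 5, 6} → ROUND(AVG(m.amount), 2)=-65.67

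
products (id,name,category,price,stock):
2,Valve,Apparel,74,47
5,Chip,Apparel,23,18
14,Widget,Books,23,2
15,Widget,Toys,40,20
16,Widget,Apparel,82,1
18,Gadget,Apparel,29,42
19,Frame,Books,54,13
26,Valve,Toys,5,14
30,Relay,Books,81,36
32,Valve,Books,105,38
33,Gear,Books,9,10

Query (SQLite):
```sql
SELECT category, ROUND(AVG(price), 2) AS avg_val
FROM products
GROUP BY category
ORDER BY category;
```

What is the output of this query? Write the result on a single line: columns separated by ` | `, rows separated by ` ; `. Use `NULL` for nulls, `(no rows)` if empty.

Partition products by category; compute ROUND(AVG(price), 2) within each group.
  Apparel: ids {2, 5, 16, 18} → ROUND(AVG(price), 2)=52
  Books: ids {14, 19, 30, 32, 33} → ROUND(AVG(price), 2)=54.4
  Toys: ids {15, 26} → ROUND(AVG(price), 2)=22.5

Apparel | 52 ; Books | 54.4 ; Toys | 22.5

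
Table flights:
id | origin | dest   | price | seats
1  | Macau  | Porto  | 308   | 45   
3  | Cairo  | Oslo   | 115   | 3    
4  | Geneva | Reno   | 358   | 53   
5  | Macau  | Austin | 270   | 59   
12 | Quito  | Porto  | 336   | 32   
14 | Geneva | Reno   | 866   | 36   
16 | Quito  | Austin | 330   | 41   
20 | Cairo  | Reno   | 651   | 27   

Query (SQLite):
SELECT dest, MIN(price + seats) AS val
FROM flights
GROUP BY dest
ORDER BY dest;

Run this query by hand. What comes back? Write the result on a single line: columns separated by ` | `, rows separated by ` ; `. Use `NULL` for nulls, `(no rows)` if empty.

For each row compute price + seats.
Group by dest; take MIN of the expression per group.
  Austin: ids {5, 16} → MIN(price + seats)=329
  Oslo: ids {3} → MIN(price + seats)=118
  Porto: ids {1, 12} → MIN(price + seats)=353
  Reno: ids {4, 14, 20} → MIN(price + seats)=411

Austin | 329 ; Oslo | 118 ; Porto | 353 ; Reno | 411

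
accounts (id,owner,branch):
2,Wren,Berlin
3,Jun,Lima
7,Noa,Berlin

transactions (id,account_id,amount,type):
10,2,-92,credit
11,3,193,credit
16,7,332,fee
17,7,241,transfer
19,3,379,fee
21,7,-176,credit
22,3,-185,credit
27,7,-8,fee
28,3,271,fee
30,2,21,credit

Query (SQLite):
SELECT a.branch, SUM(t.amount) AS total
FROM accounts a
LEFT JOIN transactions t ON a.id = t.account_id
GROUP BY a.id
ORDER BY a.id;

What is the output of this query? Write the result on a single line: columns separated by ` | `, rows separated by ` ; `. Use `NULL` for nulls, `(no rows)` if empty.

Berlin | -71 ; Lima | 658 ; Berlin | 389

LEFT JOIN keeps every accounts row; unmatched ones get NULL for transactions columns.
Group by accounts.id and compute SUM(t.amount). SUM over an all-NULL group is NULL.
  2: ids {10, 30} → SUM(t.amount)=-71
  3: ids {11, 19, 22, 28} → SUM(t.amount)=658
  7: ids {16, 17, 21, 27} → SUM(t.amount)=389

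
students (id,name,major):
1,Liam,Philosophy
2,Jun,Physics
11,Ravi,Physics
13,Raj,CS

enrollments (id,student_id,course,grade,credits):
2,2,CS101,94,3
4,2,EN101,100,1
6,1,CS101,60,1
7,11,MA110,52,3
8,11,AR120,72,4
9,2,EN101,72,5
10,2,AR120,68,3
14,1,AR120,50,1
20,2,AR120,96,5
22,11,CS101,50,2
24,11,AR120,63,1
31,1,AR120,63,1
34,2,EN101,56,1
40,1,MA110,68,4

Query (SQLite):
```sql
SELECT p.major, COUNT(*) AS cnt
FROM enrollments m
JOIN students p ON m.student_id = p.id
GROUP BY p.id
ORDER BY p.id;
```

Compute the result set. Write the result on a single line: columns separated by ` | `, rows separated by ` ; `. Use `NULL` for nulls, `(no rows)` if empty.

Join each enrollments row to its students via student_id.
Group joined rows by students.id; compute COUNT(*) per group.
  1: ids {6, 14, 31, 40} → COUNT(*)=4
  2: ids {2, 4, 9, 10, 20, 34} → COUNT(*)=6
  11: ids {7, 8, 22, 24} → COUNT(*)=4

Philosophy | 4 ; Physics | 6 ; Physics | 4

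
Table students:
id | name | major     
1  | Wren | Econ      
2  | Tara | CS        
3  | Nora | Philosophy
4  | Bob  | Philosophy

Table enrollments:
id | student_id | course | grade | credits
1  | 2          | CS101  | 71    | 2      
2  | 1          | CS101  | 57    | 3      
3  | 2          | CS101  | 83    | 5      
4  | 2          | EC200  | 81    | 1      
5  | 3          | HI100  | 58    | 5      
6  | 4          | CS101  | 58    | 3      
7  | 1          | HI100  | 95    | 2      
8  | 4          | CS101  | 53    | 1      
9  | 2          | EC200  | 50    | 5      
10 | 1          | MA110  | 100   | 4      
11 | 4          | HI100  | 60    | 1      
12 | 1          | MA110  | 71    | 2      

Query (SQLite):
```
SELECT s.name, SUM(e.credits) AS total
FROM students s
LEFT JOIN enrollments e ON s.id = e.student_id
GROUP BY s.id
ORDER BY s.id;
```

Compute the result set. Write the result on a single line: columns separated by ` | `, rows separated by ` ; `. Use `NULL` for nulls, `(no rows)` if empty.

Wren | 11 ; Tara | 13 ; Nora | 5 ; Bob | 5

LEFT JOIN keeps every students row; unmatched ones get NULL for enrollments columns.
Group by students.id and compute SUM(e.credits). SUM over an all-NULL group is NULL.
  1: ids {2, 7, 10, 12} → SUM(e.credits)=11
  2: ids {1, 3, 4, 9} → SUM(e.credits)=13
  3: ids {5} → SUM(e.credits)=5
  4: ids {6, 8, 11} → SUM(e.credits)=5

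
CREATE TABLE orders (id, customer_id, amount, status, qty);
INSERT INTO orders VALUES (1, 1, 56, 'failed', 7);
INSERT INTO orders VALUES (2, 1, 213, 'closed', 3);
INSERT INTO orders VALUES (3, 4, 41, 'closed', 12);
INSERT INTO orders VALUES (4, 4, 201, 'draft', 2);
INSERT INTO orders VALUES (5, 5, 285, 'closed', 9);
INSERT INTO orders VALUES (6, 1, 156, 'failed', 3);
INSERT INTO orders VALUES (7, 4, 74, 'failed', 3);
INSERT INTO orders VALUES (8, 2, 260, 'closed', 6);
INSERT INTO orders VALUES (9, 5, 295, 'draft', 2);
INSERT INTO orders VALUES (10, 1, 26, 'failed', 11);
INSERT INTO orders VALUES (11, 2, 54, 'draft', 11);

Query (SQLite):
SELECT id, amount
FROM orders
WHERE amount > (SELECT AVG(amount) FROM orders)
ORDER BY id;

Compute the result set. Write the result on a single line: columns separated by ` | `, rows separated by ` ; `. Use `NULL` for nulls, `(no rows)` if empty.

2 | 213 ; 4 | 201 ; 5 | 285 ; 6 | 156 ; 8 | 260 ; 9 | 295

Scalar subquery: AVG(amount) over all orders rows = 151.0.
Keep rows where amount > that value.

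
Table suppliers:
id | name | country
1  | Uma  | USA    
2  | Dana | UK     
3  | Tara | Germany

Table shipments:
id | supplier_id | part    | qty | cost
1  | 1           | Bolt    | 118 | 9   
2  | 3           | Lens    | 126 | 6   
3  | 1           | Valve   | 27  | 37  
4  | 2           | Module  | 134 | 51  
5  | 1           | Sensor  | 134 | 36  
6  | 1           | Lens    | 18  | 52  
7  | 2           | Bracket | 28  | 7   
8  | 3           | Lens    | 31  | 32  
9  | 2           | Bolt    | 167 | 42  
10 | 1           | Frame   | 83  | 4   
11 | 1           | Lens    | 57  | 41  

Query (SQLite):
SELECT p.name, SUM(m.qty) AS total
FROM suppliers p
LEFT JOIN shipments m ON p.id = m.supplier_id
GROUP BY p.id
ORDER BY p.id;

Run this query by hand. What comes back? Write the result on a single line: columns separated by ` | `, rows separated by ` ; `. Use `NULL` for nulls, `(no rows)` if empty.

LEFT JOIN keeps every suppliers row; unmatched ones get NULL for shipments columns.
Group by suppliers.id and compute SUM(m.qty). SUM over an all-NULL group is NULL.
  1: ids {1, 3, 5, 6, 10, 11} → SUM(m.qty)=437
  2: ids {4, 7, 9} → SUM(m.qty)=329
  3: ids {2, 8} → SUM(m.qty)=157

Uma | 437 ; Dana | 329 ; Tara | 157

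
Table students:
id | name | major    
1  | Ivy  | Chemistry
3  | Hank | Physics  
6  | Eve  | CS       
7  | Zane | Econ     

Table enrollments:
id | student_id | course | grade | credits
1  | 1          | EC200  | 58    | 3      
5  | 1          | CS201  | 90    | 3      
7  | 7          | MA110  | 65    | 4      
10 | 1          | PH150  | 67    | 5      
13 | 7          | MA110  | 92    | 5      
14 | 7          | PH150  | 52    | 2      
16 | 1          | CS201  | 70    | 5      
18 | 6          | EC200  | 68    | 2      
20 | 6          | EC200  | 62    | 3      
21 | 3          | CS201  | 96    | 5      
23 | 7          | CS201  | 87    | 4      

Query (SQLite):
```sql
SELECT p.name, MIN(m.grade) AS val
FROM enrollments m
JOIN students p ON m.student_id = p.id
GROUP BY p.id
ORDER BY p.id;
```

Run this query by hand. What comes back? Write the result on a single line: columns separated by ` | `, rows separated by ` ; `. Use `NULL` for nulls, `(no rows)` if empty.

Ivy | 58 ; Hank | 96 ; Eve | 62 ; Zane | 52

Join each enrollments row to its students via student_id.
Group joined rows by students.id; compute MIN(m.grade) per group.
  1: ids {1, 5, 10, 16} → MIN(m.grade)=58
  3: ids {21} → MIN(m.grade)=96
  6: ids {18, 20} → MIN(m.grade)=62
  7: ids {7, 13, 14, 23} → MIN(m.grade)=52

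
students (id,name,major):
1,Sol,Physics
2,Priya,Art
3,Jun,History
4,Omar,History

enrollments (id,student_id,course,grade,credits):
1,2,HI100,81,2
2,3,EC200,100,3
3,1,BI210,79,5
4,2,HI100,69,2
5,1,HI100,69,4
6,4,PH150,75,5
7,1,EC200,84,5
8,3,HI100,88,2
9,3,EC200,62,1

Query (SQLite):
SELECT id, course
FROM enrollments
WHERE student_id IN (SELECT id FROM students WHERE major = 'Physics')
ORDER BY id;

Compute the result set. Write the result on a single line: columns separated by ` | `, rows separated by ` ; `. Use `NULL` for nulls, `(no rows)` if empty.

3 | BI210 ; 5 | HI100 ; 7 | EC200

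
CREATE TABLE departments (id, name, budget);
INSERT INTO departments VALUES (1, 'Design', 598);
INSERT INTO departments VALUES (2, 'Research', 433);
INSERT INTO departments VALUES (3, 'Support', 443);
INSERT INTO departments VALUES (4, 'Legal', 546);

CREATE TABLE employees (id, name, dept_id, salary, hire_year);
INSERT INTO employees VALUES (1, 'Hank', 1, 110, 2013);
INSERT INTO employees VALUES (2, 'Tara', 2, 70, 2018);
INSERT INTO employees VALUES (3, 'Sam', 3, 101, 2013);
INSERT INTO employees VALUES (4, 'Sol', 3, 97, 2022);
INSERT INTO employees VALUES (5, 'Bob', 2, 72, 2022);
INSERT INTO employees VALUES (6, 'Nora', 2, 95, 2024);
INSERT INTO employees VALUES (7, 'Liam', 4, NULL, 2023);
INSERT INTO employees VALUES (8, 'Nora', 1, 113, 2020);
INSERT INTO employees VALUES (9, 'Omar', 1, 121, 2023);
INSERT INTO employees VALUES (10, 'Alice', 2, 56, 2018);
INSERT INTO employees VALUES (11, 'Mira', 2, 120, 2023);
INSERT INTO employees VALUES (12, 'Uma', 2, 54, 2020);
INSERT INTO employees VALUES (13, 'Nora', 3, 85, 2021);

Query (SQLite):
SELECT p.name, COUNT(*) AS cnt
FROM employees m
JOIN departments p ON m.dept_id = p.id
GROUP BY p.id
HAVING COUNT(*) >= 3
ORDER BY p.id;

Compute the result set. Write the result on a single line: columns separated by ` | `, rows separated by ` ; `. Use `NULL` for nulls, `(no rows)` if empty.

Design | 3 ; Research | 6 ; Support | 3

Join each employees row to its departments via dept_id.
Group joined rows by departments.id; compute COUNT(*) per group.
HAVING: keep groups with count ≥ 3.
  1: ids {1, 8, 9} → COUNT(*)=3
  2: ids {2, 5, 6, 10, 11, 12} → COUNT(*)=6
  3: ids {3, 4, 13} → COUNT(*)=3
  4: ids {7} → COUNT(*)=1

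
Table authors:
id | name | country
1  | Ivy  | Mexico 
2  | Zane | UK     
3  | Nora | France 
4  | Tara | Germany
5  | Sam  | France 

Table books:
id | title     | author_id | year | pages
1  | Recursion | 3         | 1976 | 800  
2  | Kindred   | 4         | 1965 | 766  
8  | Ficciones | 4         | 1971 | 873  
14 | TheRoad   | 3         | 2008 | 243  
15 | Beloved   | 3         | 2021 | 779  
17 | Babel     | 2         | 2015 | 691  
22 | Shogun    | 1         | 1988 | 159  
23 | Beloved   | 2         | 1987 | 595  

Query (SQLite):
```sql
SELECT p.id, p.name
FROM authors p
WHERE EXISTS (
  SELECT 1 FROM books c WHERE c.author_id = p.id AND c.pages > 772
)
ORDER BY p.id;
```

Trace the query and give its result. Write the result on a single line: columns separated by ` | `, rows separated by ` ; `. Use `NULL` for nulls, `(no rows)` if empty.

For each authors row, check whether any books with matching author_id has pages > 772.
Keep rows where that is true.

3 | Nora ; 4 | Tara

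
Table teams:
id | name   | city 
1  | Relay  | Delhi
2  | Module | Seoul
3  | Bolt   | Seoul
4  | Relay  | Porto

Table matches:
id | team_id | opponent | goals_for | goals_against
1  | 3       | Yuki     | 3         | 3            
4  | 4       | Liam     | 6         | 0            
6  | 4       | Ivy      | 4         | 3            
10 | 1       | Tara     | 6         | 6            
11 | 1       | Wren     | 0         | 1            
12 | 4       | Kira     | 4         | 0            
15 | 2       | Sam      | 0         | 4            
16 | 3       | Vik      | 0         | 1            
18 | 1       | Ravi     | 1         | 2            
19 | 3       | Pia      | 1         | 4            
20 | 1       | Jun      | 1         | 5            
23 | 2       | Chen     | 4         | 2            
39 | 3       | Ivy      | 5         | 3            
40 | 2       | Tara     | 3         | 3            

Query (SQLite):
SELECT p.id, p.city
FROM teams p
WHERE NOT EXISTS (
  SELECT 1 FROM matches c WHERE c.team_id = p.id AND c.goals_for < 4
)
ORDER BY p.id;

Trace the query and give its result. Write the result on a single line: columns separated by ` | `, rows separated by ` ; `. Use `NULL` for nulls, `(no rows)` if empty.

4 | Porto

For each teams row, check whether any matches with matching team_id has goals_for < 4.
Keep rows where that is false.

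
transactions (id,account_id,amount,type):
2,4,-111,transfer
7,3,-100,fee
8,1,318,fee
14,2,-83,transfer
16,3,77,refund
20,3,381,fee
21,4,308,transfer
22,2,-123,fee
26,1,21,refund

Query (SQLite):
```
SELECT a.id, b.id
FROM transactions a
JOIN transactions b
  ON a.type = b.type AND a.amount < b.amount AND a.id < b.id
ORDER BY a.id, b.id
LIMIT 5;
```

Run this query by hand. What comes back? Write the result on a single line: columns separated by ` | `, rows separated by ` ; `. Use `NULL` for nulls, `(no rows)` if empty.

2 | 14 ; 2 | 21 ; 7 | 8 ; 7 | 20 ; 8 | 20

Pairs (a,b) with same type, a.amount < b.amount, a.id < b.id.
type groups: fee:{7,8,20,22} refund:{16,26} transfer:{2,14,21}
Ordered by (a.id, b.id); first 5.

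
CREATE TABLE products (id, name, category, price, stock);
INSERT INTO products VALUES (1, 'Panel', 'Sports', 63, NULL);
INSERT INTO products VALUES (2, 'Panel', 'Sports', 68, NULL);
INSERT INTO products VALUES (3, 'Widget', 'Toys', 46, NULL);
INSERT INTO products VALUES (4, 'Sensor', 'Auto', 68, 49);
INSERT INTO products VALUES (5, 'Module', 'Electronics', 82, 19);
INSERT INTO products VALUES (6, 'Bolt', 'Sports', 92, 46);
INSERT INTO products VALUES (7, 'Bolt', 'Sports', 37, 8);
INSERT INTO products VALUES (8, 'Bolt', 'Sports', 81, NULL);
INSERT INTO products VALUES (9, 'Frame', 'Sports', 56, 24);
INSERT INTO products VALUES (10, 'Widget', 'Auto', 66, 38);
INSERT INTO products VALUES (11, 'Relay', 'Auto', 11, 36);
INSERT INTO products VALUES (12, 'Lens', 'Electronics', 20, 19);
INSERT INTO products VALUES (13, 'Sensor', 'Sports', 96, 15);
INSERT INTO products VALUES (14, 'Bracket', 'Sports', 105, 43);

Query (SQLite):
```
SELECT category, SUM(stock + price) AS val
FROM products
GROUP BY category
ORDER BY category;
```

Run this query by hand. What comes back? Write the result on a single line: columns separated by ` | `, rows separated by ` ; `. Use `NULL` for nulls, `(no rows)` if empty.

Auto | 268 ; Electronics | 140 ; Sports | 522 ; Toys | NULL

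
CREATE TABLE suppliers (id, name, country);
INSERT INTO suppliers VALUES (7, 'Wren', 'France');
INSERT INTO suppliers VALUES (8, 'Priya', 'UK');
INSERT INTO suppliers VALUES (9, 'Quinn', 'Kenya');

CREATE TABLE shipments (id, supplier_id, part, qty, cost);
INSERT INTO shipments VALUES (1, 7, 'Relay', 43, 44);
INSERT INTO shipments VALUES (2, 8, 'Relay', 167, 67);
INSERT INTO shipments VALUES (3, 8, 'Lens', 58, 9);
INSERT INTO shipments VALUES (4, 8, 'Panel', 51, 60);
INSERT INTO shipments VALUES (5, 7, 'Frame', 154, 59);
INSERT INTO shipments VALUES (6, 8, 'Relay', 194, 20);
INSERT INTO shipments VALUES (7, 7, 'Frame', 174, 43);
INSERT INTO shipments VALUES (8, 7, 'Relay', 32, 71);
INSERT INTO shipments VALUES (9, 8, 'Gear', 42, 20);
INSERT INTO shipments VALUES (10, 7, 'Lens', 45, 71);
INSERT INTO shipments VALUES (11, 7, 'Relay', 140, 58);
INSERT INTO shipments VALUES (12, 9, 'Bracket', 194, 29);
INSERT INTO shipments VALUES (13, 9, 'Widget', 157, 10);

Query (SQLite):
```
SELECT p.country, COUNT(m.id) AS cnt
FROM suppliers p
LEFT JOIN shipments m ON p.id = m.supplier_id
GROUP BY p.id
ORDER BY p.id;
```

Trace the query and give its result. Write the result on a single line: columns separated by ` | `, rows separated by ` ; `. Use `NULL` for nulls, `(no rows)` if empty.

France | 6 ; UK | 5 ; Kenya | 2

LEFT JOIN keeps every suppliers row; unmatched ones get NULL for shipments columns.
Group by suppliers.id and compute COUNT(m.id). COUNT(col) of an all-NULL group is 0.
  7: ids {1, 5, 7, 8, 10, 11} → COUNT(m.id)=6
  8: ids {2, 3, 4, 6, 9} → COUNT(m.id)=5
  9: ids {12, 13} → COUNT(m.id)=2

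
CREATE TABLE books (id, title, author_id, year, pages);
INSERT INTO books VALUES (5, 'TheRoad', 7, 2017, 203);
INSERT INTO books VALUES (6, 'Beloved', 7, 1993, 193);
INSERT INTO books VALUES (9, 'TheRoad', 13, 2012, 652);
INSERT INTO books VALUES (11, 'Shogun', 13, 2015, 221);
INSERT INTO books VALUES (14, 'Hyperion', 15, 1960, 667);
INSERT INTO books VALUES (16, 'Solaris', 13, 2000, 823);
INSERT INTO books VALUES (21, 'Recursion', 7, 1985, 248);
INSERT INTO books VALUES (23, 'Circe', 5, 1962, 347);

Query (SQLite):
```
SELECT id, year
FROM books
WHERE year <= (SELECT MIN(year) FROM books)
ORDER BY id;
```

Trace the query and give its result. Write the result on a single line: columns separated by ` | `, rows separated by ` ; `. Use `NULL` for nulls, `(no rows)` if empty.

Scalar subquery: MIN(year) over all books rows = 1960.
Keep rows where year <= that value.

14 | 1960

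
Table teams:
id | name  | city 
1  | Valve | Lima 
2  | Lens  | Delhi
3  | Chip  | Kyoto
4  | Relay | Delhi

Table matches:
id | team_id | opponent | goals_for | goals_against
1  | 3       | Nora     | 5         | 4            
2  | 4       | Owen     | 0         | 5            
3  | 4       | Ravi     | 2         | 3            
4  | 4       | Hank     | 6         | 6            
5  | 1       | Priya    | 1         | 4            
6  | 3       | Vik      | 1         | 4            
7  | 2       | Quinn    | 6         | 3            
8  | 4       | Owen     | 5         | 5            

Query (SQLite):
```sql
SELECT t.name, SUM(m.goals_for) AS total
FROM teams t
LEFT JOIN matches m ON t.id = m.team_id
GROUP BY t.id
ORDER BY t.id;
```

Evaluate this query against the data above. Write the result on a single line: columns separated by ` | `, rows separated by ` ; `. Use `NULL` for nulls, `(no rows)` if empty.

Valve | 1 ; Lens | 6 ; Chip | 6 ; Relay | 13

LEFT JOIN keeps every teams row; unmatched ones get NULL for matches columns.
Group by teams.id and compute SUM(m.goals_for). SUM over an all-NULL group is NULL.
  1: ids {5} → SUM(m.goals_for)=1
  2: ids {7} → SUM(m.goals_for)=6
  3: ids {1, 6} → SUM(m.goals_for)=6
  4: ids {2, 3, 4, 8} → SUM(m.goals_for)=13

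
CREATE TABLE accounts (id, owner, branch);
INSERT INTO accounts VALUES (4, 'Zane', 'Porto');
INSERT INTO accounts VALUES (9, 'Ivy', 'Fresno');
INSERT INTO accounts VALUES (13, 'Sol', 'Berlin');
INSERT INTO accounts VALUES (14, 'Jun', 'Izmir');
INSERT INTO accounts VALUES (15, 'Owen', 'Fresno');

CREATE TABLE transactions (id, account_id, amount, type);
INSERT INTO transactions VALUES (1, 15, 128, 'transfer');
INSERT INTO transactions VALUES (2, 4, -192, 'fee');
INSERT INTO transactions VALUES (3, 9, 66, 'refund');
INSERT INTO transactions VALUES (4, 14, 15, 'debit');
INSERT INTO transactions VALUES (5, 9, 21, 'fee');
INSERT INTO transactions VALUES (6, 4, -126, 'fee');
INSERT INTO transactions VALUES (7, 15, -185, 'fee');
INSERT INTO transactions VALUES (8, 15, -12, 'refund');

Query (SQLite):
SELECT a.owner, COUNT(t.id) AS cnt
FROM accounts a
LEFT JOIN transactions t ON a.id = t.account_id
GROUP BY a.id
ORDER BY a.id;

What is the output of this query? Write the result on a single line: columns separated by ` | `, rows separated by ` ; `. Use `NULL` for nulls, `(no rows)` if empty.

Zane | 2 ; Ivy | 2 ; Sol | 0 ; Jun | 1 ; Owen | 3

LEFT JOIN keeps every accounts row; unmatched ones get NULL for transactions columns.
Group by accounts.id and compute COUNT(t.id). COUNT(col) of an all-NULL group is 0.
  4: ids {2, 6} → COUNT(t.id)=2
  9: ids {3, 5} → COUNT(t.id)=2
  13: ids {—} → COUNT(t.id)=0
  14: ids {4} → COUNT(t.id)=1
  15: ids {1, 7, 8} → COUNT(t.id)=3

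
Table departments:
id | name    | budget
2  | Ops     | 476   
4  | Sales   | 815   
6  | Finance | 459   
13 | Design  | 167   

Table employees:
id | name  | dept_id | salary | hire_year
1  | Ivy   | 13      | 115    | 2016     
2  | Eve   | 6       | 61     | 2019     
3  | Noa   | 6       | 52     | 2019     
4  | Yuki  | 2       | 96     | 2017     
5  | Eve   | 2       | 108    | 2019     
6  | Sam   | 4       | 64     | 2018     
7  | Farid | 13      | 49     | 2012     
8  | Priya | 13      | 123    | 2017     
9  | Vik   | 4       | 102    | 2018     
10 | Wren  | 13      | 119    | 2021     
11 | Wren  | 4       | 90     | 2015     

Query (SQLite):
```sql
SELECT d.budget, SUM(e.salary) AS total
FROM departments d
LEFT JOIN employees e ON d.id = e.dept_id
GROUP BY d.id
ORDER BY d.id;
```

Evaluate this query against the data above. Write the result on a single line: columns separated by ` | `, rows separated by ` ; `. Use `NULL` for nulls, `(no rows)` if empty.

476 | 204 ; 815 | 256 ; 459 | 113 ; 167 | 406

LEFT JOIN keeps every departments row; unmatched ones get NULL for employees columns.
Group by departments.id and compute SUM(e.salary). SUM over an all-NULL group is NULL.
  2: ids {4, 5} → SUM(e.salary)=204
  4: ids {6, 9, 11} → SUM(e.salary)=256
  6: ids {2, 3} → SUM(e.salary)=113
  13: ids {1, 7, 8, 10} → SUM(e.salary)=406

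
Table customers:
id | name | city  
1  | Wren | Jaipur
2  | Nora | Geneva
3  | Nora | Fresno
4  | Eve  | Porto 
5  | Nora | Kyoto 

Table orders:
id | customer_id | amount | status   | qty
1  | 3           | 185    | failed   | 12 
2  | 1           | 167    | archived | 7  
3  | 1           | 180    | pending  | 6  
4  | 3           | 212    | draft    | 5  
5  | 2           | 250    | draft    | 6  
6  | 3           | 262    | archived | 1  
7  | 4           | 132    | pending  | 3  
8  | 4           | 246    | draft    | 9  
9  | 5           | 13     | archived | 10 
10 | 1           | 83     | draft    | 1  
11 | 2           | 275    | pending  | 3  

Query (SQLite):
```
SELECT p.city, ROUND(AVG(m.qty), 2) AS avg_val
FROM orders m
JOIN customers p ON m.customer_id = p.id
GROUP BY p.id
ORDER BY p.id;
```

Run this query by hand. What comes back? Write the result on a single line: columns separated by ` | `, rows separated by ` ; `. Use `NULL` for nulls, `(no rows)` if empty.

Jaipur | 4.67 ; Geneva | 4.5 ; Fresno | 6 ; Porto | 6 ; Kyoto | 10

Join each orders row to its customers via customer_id.
Group joined rows by customers.id; compute ROUND(AVG(m.qty), 2) per group.
  1: ids {2, 3, 10} → ROUND(AVG(m.qty), 2)=4.67
  2: ids {5, 11} → ROUND(AVG(m.qty), 2)=4.5
  3: ids {1, 4, 6} → ROUND(AVG(m.qty), 2)=6
  4: ids {7, 8} → ROUND(AVG(m.qty), 2)=6
  5: ids {9} → ROUND(AVG(m.qty), 2)=10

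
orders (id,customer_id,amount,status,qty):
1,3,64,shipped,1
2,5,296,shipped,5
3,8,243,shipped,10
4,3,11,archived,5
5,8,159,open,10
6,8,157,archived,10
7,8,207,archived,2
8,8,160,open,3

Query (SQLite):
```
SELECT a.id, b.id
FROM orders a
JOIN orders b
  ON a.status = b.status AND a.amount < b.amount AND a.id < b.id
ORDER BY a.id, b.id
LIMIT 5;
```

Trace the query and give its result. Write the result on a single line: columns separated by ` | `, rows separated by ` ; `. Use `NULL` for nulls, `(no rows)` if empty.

Pairs (a,b) with same status, a.amount < b.amount, a.id < b.id.
status groups: archived:{4,6,7} open:{5,8} shipped:{1,2,3}
Ordered by (a.id, b.id); first 5.

1 | 2 ; 1 | 3 ; 4 | 6 ; 4 | 7 ; 5 | 8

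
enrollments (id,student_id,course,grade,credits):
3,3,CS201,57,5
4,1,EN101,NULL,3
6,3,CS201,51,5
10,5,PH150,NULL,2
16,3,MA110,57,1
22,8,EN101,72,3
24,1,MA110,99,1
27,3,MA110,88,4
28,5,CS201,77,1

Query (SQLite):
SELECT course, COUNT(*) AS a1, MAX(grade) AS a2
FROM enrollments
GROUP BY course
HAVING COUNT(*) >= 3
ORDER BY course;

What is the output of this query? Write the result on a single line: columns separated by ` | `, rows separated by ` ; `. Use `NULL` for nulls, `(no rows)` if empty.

Group enrollments by course.
Per group compute: COUNT(*), MAX(grade).
HAVING: drop groups with fewer than 3 rows.
  CS201: ids {3, 6, 28} → COUNT(*)=3, MAX(grade)=77
  EN101: ids {4, 22} → COUNT(*)=2, MAX(grade)=72
  MA110: ids {16, 24, 27} → COUNT(*)=3, MAX(grade)=99
  PH150: ids {10} → COUNT(*)=1, MAX(grade)=NULL

CS201 | 3 | 77 ; MA110 | 3 | 99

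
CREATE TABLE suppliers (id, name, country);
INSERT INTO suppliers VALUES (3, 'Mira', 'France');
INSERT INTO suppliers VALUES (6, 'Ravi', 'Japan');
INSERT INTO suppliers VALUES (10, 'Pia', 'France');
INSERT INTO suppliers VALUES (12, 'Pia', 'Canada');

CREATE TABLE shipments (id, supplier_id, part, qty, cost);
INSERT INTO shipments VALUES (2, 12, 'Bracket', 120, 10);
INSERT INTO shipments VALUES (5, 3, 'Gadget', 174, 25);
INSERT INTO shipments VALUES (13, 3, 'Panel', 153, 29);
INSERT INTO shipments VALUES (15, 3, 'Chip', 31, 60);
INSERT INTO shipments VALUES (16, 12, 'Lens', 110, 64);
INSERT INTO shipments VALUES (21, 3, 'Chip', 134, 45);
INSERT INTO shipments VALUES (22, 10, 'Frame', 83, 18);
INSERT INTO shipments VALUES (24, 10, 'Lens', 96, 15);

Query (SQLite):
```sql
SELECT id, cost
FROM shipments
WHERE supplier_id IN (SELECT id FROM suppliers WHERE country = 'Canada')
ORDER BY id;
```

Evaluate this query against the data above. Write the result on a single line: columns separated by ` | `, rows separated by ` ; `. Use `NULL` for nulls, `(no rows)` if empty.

2 | 10 ; 16 | 64

Inner query: suppliers.id where country = 'Canada'.
Outer: keep shipments rows whose supplier_id is in that set.
Inner query → {12}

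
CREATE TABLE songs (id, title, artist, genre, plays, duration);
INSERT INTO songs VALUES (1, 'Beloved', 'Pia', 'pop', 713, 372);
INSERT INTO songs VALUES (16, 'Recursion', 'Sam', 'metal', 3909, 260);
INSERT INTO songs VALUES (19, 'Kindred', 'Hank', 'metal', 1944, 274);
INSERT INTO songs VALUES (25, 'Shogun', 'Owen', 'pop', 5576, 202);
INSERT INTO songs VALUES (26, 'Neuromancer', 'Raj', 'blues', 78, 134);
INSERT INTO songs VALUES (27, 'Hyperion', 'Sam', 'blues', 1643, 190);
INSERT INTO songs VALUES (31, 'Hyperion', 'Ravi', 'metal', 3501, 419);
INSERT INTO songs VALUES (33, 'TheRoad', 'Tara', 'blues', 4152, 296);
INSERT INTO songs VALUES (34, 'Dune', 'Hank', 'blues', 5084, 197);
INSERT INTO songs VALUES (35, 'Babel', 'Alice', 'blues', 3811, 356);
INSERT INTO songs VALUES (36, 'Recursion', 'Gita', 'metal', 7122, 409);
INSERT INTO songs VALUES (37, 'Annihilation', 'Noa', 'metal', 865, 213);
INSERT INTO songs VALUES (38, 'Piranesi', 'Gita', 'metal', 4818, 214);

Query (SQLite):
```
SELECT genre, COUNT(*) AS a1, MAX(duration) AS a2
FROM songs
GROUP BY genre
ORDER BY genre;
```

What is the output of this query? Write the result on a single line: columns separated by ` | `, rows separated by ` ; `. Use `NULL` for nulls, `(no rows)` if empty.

blues | 5 | 356 ; metal | 6 | 419 ; pop | 2 | 372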